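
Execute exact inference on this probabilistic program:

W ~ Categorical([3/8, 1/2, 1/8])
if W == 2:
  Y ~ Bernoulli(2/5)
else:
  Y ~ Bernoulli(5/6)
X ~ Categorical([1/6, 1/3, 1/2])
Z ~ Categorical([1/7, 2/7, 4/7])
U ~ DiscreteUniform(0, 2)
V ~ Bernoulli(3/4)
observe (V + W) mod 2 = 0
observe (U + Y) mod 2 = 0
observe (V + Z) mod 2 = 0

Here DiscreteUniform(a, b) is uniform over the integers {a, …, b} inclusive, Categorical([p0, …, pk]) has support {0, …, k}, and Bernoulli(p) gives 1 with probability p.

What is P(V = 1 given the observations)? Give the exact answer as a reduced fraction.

Enumerate traces; 45 have nonzero weight after conditioning:
  (W=0, Y=0, X=0, Z=0, U=0, V=0) weight 1/8064
  (W=0, Y=0, X=0, Z=0, U=2, V=0) weight 1/8064
  (W=0, Y=0, X=0, Z=2, U=0, V=0) weight 1/2016
  (W=0, Y=0, X=0, Z=2, U=2, V=0) weight 1/2016
  (W=0, Y=0, X=1, Z=0, U=0, V=0) weight 1/4032
  (W=0, Y=0, X=1, Z=0, U=2, V=0) weight 1/4032
  (W=0, Y=0, X=1, Z=2, U=0, V=0) weight 1/1008
  (W=0, Y=0, X=1, Z=2, U=2, V=0) weight 1/1008
  (W=1, Y=0, X=0, Z=1, U=0, V=1) weight 1/1008
  … 36 more
Group by V:
  weight(V=0) = 17/448
  weight(V=1) = 1/24
Total weight = 17/448 + 1/24 = 107/1344
P(V=0 | obs) = 17/448 / 107/1344 = 51/107
P(V=1 | obs) = 1/24 / 107/1344 = 56/107

P(V = 1 | obs) = 56/107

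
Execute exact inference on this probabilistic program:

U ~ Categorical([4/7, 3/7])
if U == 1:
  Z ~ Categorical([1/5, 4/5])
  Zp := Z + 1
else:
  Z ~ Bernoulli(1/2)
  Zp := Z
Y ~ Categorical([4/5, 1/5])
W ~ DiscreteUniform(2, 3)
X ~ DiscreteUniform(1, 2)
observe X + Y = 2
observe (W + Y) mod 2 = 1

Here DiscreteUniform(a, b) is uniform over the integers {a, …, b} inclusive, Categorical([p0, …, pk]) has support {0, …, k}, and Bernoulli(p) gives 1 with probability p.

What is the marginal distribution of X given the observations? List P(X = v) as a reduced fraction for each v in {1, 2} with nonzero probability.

P(X=1) = 1/5, P(X=2) = 4/5

Enumerate traces; 8 have nonzero weight after conditioning:
  (U=0, Z=0, Y=0, W=3, X=2) weight 2/35
  (U=0, Z=0, Y=1, W=2, X=1) weight 1/70
  (U=0, Z=1, Y=0, W=3, X=2) weight 2/35
  (U=0, Z=1, Y=1, W=2, X=1) weight 1/70
  (U=1, Z=0, Y=0, W=3, X=2) weight 3/175
  (U=1, Z=0, Y=1, W=2, X=1) weight 3/700
  (U=1, Z=1, Y=0, W=3, X=2) weight 12/175
  (U=1, Z=1, Y=1, W=2, X=1) weight 3/175
Group by X:
  weight(X=1) = 1/20
  weight(X=2) = 1/5
Total weight = 1/20 + 1/5 = 1/4
P(X=1 | obs) = 1/20 / 1/4 = 1/5
P(X=2 | obs) = 1/5 / 1/4 = 4/5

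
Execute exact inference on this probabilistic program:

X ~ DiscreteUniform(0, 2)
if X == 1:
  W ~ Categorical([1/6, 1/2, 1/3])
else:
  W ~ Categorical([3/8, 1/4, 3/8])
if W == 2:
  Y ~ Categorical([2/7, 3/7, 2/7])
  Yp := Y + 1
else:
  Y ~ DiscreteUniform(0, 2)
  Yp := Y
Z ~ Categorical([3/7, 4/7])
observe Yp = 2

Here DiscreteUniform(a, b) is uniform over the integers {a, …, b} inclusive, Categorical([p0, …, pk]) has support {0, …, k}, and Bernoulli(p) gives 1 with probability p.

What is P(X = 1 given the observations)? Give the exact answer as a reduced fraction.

Enumerate traces; 18 have nonzero weight after conditioning:
  (X=0, W=0, Y=2, Z=0) weight 1/56
  (X=0, W=0, Y=2, Z=1) weight 1/42
  (X=0, W=1, Y=2, Z=0) weight 1/84
  (X=0, W=1, Y=2, Z=1) weight 1/63
  (X=0, W=2, Y=1, Z=0) weight 9/392
  (X=0, W=2, Y=1, Z=1) weight 3/98
  (X=1, W=0, Y=2, Z=0) weight 1/126
  (X=1, W=0, Y=2, Z=1) weight 2/189
  (X=2, W=0, Y=2, Z=0) weight 1/56
  … 9 more
Group by X:
  weight(X=0) = 31/252
  weight(X=1) = 23/189
  weight(X=2) = 31/252
Total weight = 31/252 + 23/189 + 31/252 = 139/378
P(X=0 | obs) = 31/252 / 139/378 = 93/278
P(X=1 | obs) = 23/189 / 139/378 = 46/139
P(X=2 | obs) = 31/252 / 139/378 = 93/278

P(X = 1 | obs) = 46/139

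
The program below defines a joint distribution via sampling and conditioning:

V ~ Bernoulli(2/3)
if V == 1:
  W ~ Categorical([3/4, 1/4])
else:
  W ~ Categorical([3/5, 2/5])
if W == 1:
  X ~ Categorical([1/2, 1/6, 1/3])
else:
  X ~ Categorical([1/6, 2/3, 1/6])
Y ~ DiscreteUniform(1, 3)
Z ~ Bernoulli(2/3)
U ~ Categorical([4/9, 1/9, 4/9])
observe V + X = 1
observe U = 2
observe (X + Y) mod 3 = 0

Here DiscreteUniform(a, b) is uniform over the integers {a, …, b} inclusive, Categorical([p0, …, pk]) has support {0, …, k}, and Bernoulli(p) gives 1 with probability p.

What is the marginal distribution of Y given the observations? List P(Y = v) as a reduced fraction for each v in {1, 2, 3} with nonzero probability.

Enumerate traces; 8 have nonzero weight after conditioning:
  (V=0, W=0, X=1, Y=2, Z=0, U=2) weight 8/1215
  (V=0, W=0, X=1, Y=2, Z=1, U=2) weight 16/1215
  (V=0, W=1, X=1, Y=2, Z=0, U=2) weight 4/3645
  (V=0, W=1, X=1, Y=2, Z=1, U=2) weight 8/3645
  (V=1, W=0, X=0, Y=3, Z=0, U=2) weight 1/243
  (V=1, W=0, X=0, Y=3, Z=1, U=2) weight 2/243
  (V=1, W=1, X=0, Y=3, Z=0, U=2) weight 1/243
  (V=1, W=1, X=0, Y=3, Z=1, U=2) weight 2/243
Group by Y:
  weight(Y=2) = 28/1215
  weight(Y=3) = 2/81
Total weight = 28/1215 + 2/81 = 58/1215
P(Y=2 | obs) = 28/1215 / 58/1215 = 14/29
P(Y=3 | obs) = 2/81 / 58/1215 = 15/29

P(Y=2) = 14/29, P(Y=3) = 15/29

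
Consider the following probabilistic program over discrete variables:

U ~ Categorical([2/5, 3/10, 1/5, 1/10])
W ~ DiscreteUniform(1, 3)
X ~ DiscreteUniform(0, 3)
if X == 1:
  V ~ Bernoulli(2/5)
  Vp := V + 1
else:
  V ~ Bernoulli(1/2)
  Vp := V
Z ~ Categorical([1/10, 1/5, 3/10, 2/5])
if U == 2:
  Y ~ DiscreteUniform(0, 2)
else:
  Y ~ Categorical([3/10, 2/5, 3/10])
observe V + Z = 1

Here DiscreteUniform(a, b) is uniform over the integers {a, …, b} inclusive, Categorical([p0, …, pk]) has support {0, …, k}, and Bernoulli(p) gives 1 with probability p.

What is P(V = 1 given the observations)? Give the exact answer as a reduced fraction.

Enumerate traces; 288 have nonzero weight after conditioning:
  (U=0, W=1, X=0, V=0, Z=1, Y=0) weight 1/1000
  (U=0, W=1, X=0, V=0, Z=1, Y=1) weight 1/750
  (U=0, W=1, X=0, V=0, Z=1, Y=2) weight 1/1000
  (U=0, W=1, X=0, V=1, Z=0, Y=0) weight 1/2000
  (U=0, W=1, X=0, V=1, Z=0, Y=1) weight 1/1500
  (U=0, W=1, X=0, V=1, Z=0, Y=2) weight 1/2000
  (U=0, W=1, X=1, V=0, Z=1, Y=0) weight 3/2500
  (U=0, W=1, X=1, V=0, Z=1, Y=1) weight 1/625
  … 280 more
Group by V:
  weight(V=0) = 21/200
  weight(V=1) = 19/400
Total weight = 21/200 + 19/400 = 61/400
P(V=0 | obs) = 21/200 / 61/400 = 42/61
P(V=1 | obs) = 19/400 / 61/400 = 19/61

P(V = 1 | obs) = 19/61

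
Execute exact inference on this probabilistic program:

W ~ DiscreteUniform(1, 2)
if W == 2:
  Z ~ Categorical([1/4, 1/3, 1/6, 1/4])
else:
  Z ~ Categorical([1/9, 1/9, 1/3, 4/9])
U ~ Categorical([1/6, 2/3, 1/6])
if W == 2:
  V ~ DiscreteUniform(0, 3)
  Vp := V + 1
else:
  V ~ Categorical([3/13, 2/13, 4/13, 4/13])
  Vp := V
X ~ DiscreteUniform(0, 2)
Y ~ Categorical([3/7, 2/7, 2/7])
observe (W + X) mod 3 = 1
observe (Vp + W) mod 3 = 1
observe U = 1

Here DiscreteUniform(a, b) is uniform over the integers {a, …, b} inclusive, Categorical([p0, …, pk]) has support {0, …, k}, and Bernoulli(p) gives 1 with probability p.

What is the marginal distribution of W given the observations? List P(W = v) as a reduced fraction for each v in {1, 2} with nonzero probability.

Enumerate traces; 36 have nonzero weight after conditioning:
  (W=1, Z=0, U=1, V=0, X=0, Y=0) weight 1/819
  (W=1, Z=0, U=1, V=0, X=0, Y=1) weight 2/2457
  (W=1, Z=0, U=1, V=0, X=0, Y=2) weight 2/2457
  (W=1, Z=0, U=1, V=3, X=0, Y=0) weight 4/2457
  (W=1, Z=0, U=1, V=3, X=0, Y=1) weight 8/7371
  (W=1, Z=0, U=1, V=3, X=0, Y=2) weight 8/7371
  (W=1, Z=1, U=1, V=0, X=0, Y=0) weight 1/819
  (W=1, Z=1, U=1, V=0, X=0, Y=1) weight 2/2457
  (W=2, Z=0, U=1, V=1, X=2, Y=0) weight 1/336
  … 27 more
Group by W:
  weight(W=1) = 7/117
  weight(W=2) = 1/36
Total weight = 7/117 + 1/36 = 41/468
P(W=1 | obs) = 7/117 / 41/468 = 28/41
P(W=2 | obs) = 1/36 / 41/468 = 13/41

P(W=1) = 28/41, P(W=2) = 13/41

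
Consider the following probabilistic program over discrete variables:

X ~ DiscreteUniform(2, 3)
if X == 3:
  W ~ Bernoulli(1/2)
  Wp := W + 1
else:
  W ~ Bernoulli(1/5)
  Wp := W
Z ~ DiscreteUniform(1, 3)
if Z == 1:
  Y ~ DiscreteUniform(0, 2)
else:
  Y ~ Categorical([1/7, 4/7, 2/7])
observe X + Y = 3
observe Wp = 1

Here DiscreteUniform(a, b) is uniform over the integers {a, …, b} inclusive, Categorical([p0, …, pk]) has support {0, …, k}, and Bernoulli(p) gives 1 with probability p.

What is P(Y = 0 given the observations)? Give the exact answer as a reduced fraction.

P(Y = 0 | obs) = 65/127

Enumerate traces; 6 have nonzero weight after conditioning:
  (X=2, W=1, Z=1, Y=1) weight 1/90
  (X=2, W=1, Z=2, Y=1) weight 2/105
  (X=2, W=1, Z=3, Y=1) weight 2/105
  (X=3, W=0, Z=1, Y=0) weight 1/36
  (X=3, W=0, Z=2, Y=0) weight 1/84
  (X=3, W=0, Z=3, Y=0) weight 1/84
Group by Y:
  weight(Y=0) = 13/252
  weight(Y=1) = 31/630
Total weight = 13/252 + 31/630 = 127/1260
P(Y=0 | obs) = 13/252 / 127/1260 = 65/127
P(Y=1 | obs) = 31/630 / 127/1260 = 62/127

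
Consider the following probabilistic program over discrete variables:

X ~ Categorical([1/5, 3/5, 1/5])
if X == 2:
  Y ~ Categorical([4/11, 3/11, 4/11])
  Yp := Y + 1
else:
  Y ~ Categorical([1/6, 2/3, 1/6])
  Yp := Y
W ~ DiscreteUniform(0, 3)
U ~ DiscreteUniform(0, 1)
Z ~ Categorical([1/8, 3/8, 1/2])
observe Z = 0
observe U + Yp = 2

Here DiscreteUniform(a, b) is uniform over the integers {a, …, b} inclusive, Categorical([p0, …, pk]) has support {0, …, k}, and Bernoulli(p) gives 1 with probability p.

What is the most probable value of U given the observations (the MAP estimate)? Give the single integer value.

Enumerate traces; 24 have nonzero weight after conditioning:
  (X=0, Y=1, W=0, U=1, Z=0) weight 1/480
  (X=0, Y=1, W=1, U=1, Z=0) weight 1/480
  (X=0, Y=1, W=2, U=1, Z=0) weight 1/480
  (X=0, Y=1, W=3, U=1, Z=0) weight 1/480
  (X=0, Y=2, W=0, U=0, Z=0) weight 1/1920
  (X=0, Y=2, W=1, U=0, Z=0) weight 1/1920
  (X=0, Y=2, W=2, U=0, Z=0) weight 1/1920
  (X=0, Y=2, W=3, U=0, Z=0) weight 1/1920
  … 16 more
Group by U:
  weight(U=0) = 31/2640
  weight(U=1) = 5/132
Total weight = 31/2640 + 5/132 = 131/2640
P(U=0 | obs) = 31/2640 / 131/2640 = 31/131
P(U=1 | obs) = 5/132 / 131/2640 = 100/131
argmax = 1

argmax_v P(U = v | obs) = 1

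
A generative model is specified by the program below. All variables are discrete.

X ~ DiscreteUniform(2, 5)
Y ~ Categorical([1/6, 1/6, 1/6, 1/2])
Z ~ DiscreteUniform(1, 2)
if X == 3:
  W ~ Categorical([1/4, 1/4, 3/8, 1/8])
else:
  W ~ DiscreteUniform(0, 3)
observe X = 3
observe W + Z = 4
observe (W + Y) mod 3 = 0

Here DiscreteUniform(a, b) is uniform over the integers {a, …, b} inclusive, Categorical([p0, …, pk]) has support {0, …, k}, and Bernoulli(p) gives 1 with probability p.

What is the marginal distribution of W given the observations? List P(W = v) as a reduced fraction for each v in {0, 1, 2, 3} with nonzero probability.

P(W=2) = 3/7, P(W=3) = 4/7

Enumerate traces; 3 have nonzero weight after conditioning:
  (X=3, Y=0, Z=1, W=3) weight 1/384
  (X=3, Y=1, Z=2, W=2) weight 1/128
  (X=3, Y=3, Z=1, W=3) weight 1/128
Group by W:
  weight(W=2) = 1/128
  weight(W=3) = 1/96
Total weight = 1/128 + 1/96 = 7/384
P(W=2 | obs) = 1/128 / 7/384 = 3/7
P(W=3 | obs) = 1/96 / 7/384 = 4/7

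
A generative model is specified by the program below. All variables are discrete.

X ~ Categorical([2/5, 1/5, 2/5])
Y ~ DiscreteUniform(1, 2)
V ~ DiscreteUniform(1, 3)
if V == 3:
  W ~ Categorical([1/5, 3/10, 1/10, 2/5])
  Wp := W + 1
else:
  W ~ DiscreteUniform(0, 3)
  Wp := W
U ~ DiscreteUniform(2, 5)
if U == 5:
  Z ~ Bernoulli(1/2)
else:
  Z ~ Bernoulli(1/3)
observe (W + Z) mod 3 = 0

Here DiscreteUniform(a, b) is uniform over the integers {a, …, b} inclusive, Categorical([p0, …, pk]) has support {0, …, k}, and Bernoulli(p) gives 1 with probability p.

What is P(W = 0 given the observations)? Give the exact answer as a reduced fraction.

P(W = 0 | obs) = 5/14

Enumerate traces; 216 have nonzero weight after conditioning:
  (X=0, Y=1, V=1, W=0, U=2, Z=0) weight 1/360
  (X=0, Y=1, V=1, W=0, U=3, Z=0) weight 1/360
  (X=0, Y=1, V=1, W=0, U=4, Z=0) weight 1/360
  (X=0, Y=1, V=1, W=0, U=5, Z=0) weight 1/480
  (X=0, Y=1, V=1, W=2, U=2, Z=1) weight 1/720
  (X=0, Y=1, V=1, W=2, U=3, Z=1) weight 1/720
  (X=0, Y=1, V=1, W=2, U=4, Z=1) weight 1/720
  (X=0, Y=1, V=1, W=2, U=5, Z=1) weight 1/480
  (X=0, Y=1, V=1, W=3, U=2, Z=0) weight 1/360
  … 207 more
Group by W:
  weight(W=0) = 7/48
  weight(W=2) = 3/40
  weight(W=3) = 3/16
Total weight = 7/48 + 3/40 + 3/16 = 49/120
P(W=0 | obs) = 7/48 / 49/120 = 5/14
P(W=2 | obs) = 3/40 / 49/120 = 9/49
P(W=3 | obs) = 3/16 / 49/120 = 45/98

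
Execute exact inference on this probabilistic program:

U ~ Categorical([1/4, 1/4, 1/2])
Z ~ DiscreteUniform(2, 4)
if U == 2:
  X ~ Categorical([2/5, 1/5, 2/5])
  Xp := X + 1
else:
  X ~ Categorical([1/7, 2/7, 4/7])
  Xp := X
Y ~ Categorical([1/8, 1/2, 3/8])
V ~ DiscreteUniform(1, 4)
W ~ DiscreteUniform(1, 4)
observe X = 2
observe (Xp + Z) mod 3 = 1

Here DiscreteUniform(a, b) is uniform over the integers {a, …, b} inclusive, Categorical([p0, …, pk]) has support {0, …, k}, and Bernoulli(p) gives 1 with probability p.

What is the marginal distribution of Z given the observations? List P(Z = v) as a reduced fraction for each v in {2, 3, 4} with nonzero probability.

P(Z=2) = 10/17, P(Z=4) = 7/17

Enumerate traces; 144 have nonzero weight after conditioning:
  (U=0, Z=2, X=2, Y=0, V=1, W=1) weight 1/2688
  (U=0, Z=2, X=2, Y=0, V=1, W=2) weight 1/2688
  (U=0, Z=2, X=2, Y=0, V=1, W=3) weight 1/2688
  (U=0, Z=2, X=2, Y=0, V=1, W=4) weight 1/2688
  (U=0, Z=2, X=2, Y=0, V=2, W=1) weight 1/2688
  (U=0, Z=2, X=2, Y=0, V=2, W=2) weight 1/2688
  (U=0, Z=2, X=2, Y=0, V=2, W=3) weight 1/2688
  (U=0, Z=2, X=2, Y=0, V=2, W=4) weight 1/2688
  (U=2, Z=4, X=2, Y=0, V=1, W=1) weight 1/1920
  … 135 more
Group by Z:
  weight(Z=2) = 2/21
  weight(Z=4) = 1/15
Total weight = 2/21 + 1/15 = 17/105
P(Z=2 | obs) = 2/21 / 17/105 = 10/17
P(Z=4 | obs) = 1/15 / 17/105 = 7/17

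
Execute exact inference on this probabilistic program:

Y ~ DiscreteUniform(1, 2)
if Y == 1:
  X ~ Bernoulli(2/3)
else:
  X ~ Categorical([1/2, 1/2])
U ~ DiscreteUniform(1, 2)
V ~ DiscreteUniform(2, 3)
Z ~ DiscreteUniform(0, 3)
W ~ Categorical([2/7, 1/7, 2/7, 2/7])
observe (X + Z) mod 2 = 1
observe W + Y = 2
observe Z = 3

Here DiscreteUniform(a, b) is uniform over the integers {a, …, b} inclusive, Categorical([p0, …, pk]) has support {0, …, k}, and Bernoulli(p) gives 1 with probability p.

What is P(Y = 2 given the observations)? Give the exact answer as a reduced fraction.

P(Y = 2 | obs) = 3/4

Enumerate traces; 8 have nonzero weight after conditioning:
  (Y=1, X=0, U=1, V=2, Z=3, W=1) weight 1/672
  (Y=1, X=0, U=1, V=3, Z=3, W=1) weight 1/672
  (Y=1, X=0, U=2, V=2, Z=3, W=1) weight 1/672
  (Y=1, X=0, U=2, V=3, Z=3, W=1) weight 1/672
  (Y=2, X=0, U=1, V=2, Z=3, W=0) weight 1/224
  (Y=2, X=0, U=1, V=3, Z=3, W=0) weight 1/224
  (Y=2, X=0, U=2, V=2, Z=3, W=0) weight 1/224
  (Y=2, X=0, U=2, V=3, Z=3, W=0) weight 1/224
Group by Y:
  weight(Y=1) = 1/168
  weight(Y=2) = 1/56
Total weight = 1/168 + 1/56 = 1/42
P(Y=1 | obs) = 1/168 / 1/42 = 1/4
P(Y=2 | obs) = 1/56 / 1/42 = 3/4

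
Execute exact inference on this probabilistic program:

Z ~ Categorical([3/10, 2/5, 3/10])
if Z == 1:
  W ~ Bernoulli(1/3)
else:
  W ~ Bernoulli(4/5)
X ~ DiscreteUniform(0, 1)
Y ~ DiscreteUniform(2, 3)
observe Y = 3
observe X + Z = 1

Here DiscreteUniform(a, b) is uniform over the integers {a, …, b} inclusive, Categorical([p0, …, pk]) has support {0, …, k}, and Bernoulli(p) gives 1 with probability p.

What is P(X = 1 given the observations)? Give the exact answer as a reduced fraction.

P(X = 1 | obs) = 3/7

Enumerate traces; 4 have nonzero weight after conditioning:
  (Z=0, W=0, X=1, Y=3) weight 3/200
  (Z=0, W=1, X=1, Y=3) weight 3/50
  (Z=1, W=0, X=0, Y=3) weight 1/15
  (Z=1, W=1, X=0, Y=3) weight 1/30
Group by X:
  weight(X=0) = 1/10
  weight(X=1) = 3/40
Total weight = 1/10 + 3/40 = 7/40
P(X=0 | obs) = 1/10 / 7/40 = 4/7
P(X=1 | obs) = 3/40 / 7/40 = 3/7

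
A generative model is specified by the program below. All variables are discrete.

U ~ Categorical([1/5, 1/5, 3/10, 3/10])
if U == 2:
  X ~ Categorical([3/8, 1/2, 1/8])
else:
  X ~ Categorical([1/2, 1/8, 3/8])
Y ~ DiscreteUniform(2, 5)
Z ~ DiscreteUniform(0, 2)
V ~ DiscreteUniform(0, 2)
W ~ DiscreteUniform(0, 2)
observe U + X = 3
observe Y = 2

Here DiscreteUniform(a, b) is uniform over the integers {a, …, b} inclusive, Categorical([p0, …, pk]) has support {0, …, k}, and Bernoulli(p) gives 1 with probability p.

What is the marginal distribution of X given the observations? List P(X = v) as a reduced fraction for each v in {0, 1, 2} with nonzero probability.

P(X=0) = 2/5, P(X=1) = 2/5, P(X=2) = 1/5

Enumerate traces; 81 have nonzero weight after conditioning:
  (U=1, X=2, Y=2, Z=0, V=0, W=0) weight 1/1440
  (U=1, X=2, Y=2, Z=0, V=0, W=1) weight 1/1440
  (U=1, X=2, Y=2, Z=0, V=0, W=2) weight 1/1440
  (U=1, X=2, Y=2, Z=0, V=1, W=0) weight 1/1440
  (U=1, X=2, Y=2, Z=0, V=1, W=1) weight 1/1440
  (U=1, X=2, Y=2, Z=0, V=1, W=2) weight 1/1440
  (U=1, X=2, Y=2, Z=0, V=2, W=0) weight 1/1440
  (U=1, X=2, Y=2, Z=0, V=2, W=1) weight 1/1440
  (U=2, X=1, Y=2, Z=0, V=0, W=0) weight 1/720
  (U=3, X=0, Y=2, Z=0, V=0, W=0) weight 1/720
  … 71 more
Group by X:
  weight(X=0) = 3/80
  weight(X=1) = 3/80
  weight(X=2) = 3/160
Total weight = 3/80 + 3/80 + 3/160 = 3/32
P(X=0 | obs) = 3/80 / 3/32 = 2/5
P(X=1 | obs) = 3/80 / 3/32 = 2/5
P(X=2 | obs) = 3/160 / 3/32 = 1/5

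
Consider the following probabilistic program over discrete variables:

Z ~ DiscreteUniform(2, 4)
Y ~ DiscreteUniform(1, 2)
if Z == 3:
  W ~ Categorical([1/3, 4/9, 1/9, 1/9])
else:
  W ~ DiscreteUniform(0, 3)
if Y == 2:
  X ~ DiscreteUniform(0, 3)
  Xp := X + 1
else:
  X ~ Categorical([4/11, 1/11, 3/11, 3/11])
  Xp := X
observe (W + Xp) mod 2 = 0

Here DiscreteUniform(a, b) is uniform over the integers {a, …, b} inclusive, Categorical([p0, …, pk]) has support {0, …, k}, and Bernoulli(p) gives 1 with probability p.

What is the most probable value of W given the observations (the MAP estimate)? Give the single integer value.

Enumerate traces; 48 have nonzero weight after conditioning:
  (Z=2, Y=1, W=0, X=0) weight 1/66
  (Z=2, Y=1, W=0, X=2) weight 1/88
  (Z=2, Y=1, W=1, X=1) weight 1/264
  (Z=2, Y=1, W=1, X=3) weight 1/88
  (Z=2, Y=1, W=2, X=0) weight 1/66
  (Z=2, Y=1, W=2, X=2) weight 1/88
  (Z=2, Y=1, W=3, X=1) weight 1/264
  (Z=2, Y=1, W=3, X=3) weight 1/88
  … 40 more
Group by W:
  weight(W=0) = 125/792
  weight(W=1) = 323/2376
  weight(W=2) = 25/216
  weight(W=3) = 19/216
Total weight = 125/792 + 323/2376 + 25/216 + 19/216 = 197/396
P(W=0 | obs) = 125/792 / 197/396 = 125/394
P(W=1 | obs) = 323/2376 / 197/396 = 323/1182
P(W=2 | obs) = 25/216 / 197/396 = 275/1182
P(W=3 | obs) = 19/216 / 197/396 = 209/1182
argmax = 0

argmax_v P(W = v | obs) = 0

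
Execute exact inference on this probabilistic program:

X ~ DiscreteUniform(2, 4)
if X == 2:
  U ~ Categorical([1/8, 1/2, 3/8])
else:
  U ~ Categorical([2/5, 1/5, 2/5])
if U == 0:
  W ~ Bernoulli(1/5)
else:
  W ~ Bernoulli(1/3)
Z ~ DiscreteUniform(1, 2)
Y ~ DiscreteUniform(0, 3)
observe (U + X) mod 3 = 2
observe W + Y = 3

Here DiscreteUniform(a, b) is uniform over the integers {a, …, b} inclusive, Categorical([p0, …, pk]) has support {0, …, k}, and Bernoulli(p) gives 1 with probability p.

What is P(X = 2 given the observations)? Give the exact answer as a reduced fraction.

P(X = 2 | obs) = 5/29

Enumerate traces; 12 have nonzero weight after conditioning:
  (X=2, U=0, W=0, Z=1, Y=3) weight 1/240
  (X=2, U=0, W=0, Z=2, Y=3) weight 1/240
  (X=2, U=0, W=1, Z=1, Y=2) weight 1/960
  (X=2, U=0, W=1, Z=2, Y=2) weight 1/960
  (X=3, U=2, W=0, Z=1, Y=3) weight 1/90
  (X=3, U=2, W=0, Z=2, Y=3) weight 1/90
  (X=3, U=2, W=1, Z=1, Y=2) weight 1/180
  (X=3, U=2, W=1, Z=2, Y=2) weight 1/180
  (X=4, U=1, W=0, Z=1, Y=3) weight 1/180
  … 3 more
Group by X:
  weight(X=2) = 1/96
  weight(X=3) = 1/30
  weight(X=4) = 1/60
Total weight = 1/96 + 1/30 + 1/60 = 29/480
P(X=2 | obs) = 1/96 / 29/480 = 5/29
P(X=3 | obs) = 1/30 / 29/480 = 16/29
P(X=4 | obs) = 1/60 / 29/480 = 8/29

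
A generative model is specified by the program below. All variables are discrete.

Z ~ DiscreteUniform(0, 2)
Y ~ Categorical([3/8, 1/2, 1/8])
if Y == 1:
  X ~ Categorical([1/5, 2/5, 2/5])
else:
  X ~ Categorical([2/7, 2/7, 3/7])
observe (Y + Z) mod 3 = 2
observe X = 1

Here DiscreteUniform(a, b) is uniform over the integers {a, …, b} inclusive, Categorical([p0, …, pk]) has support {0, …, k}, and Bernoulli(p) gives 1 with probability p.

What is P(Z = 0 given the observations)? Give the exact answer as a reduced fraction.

P(Z = 0 | obs) = 5/48

Enumerate traces; 3 have nonzero weight after conditioning:
  (Z=0, Y=2, X=1) weight 1/84
  (Z=1, Y=1, X=1) weight 1/15
  (Z=2, Y=0, X=1) weight 1/28
Group by Z:
  weight(Z=0) = 1/84
  weight(Z=1) = 1/15
  weight(Z=2) = 1/28
Total weight = 1/84 + 1/15 + 1/28 = 4/35
P(Z=0 | obs) = 1/84 / 4/35 = 5/48
P(Z=1 | obs) = 1/15 / 4/35 = 7/12
P(Z=2 | obs) = 1/28 / 4/35 = 5/16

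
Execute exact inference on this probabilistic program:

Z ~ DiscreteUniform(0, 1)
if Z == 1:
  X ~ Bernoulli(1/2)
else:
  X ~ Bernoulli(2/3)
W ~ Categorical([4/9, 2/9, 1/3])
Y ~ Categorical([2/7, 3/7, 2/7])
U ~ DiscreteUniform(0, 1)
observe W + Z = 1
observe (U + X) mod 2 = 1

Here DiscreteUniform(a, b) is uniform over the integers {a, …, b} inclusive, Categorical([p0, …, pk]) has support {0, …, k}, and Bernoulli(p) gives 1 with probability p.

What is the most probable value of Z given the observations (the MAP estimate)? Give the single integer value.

Enumerate traces; 12 have nonzero weight after conditioning:
  (Z=0, X=0, W=1, Y=0, U=1) weight 1/189
  (Z=0, X=0, W=1, Y=1, U=1) weight 1/126
  (Z=0, X=0, W=1, Y=2, U=1) weight 1/189
  (Z=0, X=1, W=1, Y=0, U=0) weight 2/189
  (Z=0, X=1, W=1, Y=1, U=0) weight 1/63
  (Z=0, X=1, W=1, Y=2, U=0) weight 2/189
  (Z=1, X=0, W=0, Y=0, U=1) weight 1/63
  (Z=1, X=0, W=0, Y=1, U=1) weight 1/42
  … 4 more
Group by Z:
  weight(Z=0) = 1/18
  weight(Z=1) = 1/9
Total weight = 1/18 + 1/9 = 1/6
P(Z=0 | obs) = 1/18 / 1/6 = 1/3
P(Z=1 | obs) = 1/9 / 1/6 = 2/3
argmax = 1

argmax_v P(Z = v | obs) = 1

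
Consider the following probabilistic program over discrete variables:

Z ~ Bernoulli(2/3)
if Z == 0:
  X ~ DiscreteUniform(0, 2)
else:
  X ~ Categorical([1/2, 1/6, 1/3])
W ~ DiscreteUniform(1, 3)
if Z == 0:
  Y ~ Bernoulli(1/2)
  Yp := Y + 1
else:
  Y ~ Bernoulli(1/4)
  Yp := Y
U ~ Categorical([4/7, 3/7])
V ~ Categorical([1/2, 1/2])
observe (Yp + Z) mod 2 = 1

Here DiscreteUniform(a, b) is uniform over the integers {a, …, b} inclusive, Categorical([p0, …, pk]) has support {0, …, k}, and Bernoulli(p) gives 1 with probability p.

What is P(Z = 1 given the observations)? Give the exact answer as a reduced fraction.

P(Z = 1 | obs) = 3/4

Enumerate traces; 72 have nonzero weight after conditioning:
  (Z=0, X=0, W=1, Y=0, U=0, V=0) weight 1/189
  (Z=0, X=0, W=1, Y=0, U=0, V=1) weight 1/189
  (Z=0, X=0, W=1, Y=0, U=1, V=0) weight 1/252
  (Z=0, X=0, W=1, Y=0, U=1, V=1) weight 1/252
  (Z=0, X=0, W=2, Y=0, U=0, V=0) weight 1/189
  (Z=0, X=0, W=2, Y=0, U=0, V=1) weight 1/189
  (Z=0, X=0, W=2, Y=0, U=1, V=0) weight 1/252
  (Z=0, X=0, W=2, Y=0, U=1, V=1) weight 1/252
  (Z=1, X=0, W=1, Y=0, U=0, V=0) weight 1/42
  … 63 more
Group by Z:
  weight(Z=0) = 1/6
  weight(Z=1) = 1/2
Total weight = 1/6 + 1/2 = 2/3
P(Z=0 | obs) = 1/6 / 2/3 = 1/4
P(Z=1 | obs) = 1/2 / 2/3 = 3/4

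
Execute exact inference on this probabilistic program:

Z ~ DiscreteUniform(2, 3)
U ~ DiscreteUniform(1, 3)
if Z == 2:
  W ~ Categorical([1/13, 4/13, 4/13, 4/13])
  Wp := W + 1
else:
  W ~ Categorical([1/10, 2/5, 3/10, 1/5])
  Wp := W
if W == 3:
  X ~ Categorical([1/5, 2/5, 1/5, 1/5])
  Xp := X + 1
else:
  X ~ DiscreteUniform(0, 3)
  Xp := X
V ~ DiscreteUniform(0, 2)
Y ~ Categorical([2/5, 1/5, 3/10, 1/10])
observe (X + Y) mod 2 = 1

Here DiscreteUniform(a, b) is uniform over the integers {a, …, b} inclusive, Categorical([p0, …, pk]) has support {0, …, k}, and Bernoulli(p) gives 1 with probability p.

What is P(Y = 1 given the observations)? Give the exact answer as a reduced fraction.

P(Y = 1 | obs) = 617/3316

Enumerate traces; 576 have nonzero weight after conditioning:
  (Z=2, U=1, W=0, X=0, V=0, Y=1) weight 1/4680
  (Z=2, U=1, W=0, X=0, V=0, Y=3) weight 1/9360
  (Z=2, U=1, W=0, X=0, V=1, Y=1) weight 1/4680
  (Z=2, U=1, W=0, X=0, V=1, Y=3) weight 1/9360
  (Z=2, U=1, W=0, X=0, V=2, Y=1) weight 1/4680
  (Z=2, U=1, W=0, X=0, V=2, Y=3) weight 1/9360
  (Z=2, U=1, W=0, X=1, V=0, Y=0) weight 1/2340
  (Z=2, U=1, W=0, X=1, V=0, Y=2) weight 1/3120
  … 568 more
Group by Y:
  weight(Y=0) = 683/3250
  weight(Y=1) = 617/6500
  weight(Y=2) = 2049/13000
  weight(Y=3) = 617/13000
Total weight = 683/3250 + 617/6500 + 2049/13000 + 617/13000 = 829/1625
P(Y=0 | obs) = 683/3250 / 829/1625 = 683/1658
P(Y=1 | obs) = 617/6500 / 829/1625 = 617/3316
P(Y=2 | obs) = 2049/13000 / 829/1625 = 2049/6632
P(Y=3 | obs) = 617/13000 / 829/1625 = 617/6632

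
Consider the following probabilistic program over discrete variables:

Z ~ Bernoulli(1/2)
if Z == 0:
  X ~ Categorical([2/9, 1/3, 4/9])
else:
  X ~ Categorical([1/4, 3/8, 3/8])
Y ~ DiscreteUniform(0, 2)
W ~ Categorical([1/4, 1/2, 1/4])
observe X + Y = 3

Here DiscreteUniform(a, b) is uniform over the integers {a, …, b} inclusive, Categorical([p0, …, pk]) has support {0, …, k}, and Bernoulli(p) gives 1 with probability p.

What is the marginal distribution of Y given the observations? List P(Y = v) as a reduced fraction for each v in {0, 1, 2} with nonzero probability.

P(Y=1) = 59/110, P(Y=2) = 51/110

Enumerate traces; 12 have nonzero weight after conditioning:
  (Z=0, X=1, Y=2, W=0) weight 1/72
  (Z=0, X=1, Y=2, W=1) weight 1/36
  (Z=0, X=1, Y=2, W=2) weight 1/72
  (Z=0, X=2, Y=1, W=0) weight 1/54
  (Z=0, X=2, Y=1, W=1) weight 1/27
  (Z=0, X=2, Y=1, W=2) weight 1/54
  (Z=1, X=1, Y=2, W=0) weight 1/64
  (Z=1, X=1, Y=2, W=1) weight 1/32
  … 4 more
Group by Y:
  weight(Y=1) = 59/432
  weight(Y=2) = 17/144
Total weight = 59/432 + 17/144 = 55/216
P(Y=1 | obs) = 59/432 / 55/216 = 59/110
P(Y=2 | obs) = 17/144 / 55/216 = 51/110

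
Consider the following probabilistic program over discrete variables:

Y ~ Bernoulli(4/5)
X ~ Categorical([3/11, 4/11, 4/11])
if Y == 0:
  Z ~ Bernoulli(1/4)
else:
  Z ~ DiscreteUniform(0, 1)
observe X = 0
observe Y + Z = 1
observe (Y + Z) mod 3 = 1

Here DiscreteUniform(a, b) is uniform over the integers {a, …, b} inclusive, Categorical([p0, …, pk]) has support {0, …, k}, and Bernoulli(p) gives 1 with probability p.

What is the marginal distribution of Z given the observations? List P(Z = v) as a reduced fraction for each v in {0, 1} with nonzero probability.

P(Z=0) = 8/9, P(Z=1) = 1/9

Enumerate traces; 2 have nonzero weight after conditioning:
  (Y=0, X=0, Z=1) weight 3/220
  (Y=1, X=0, Z=0) weight 6/55
Group by Z:
  weight(Z=0) = 6/55
  weight(Z=1) = 3/220
Total weight = 6/55 + 3/220 = 27/220
P(Z=0 | obs) = 6/55 / 27/220 = 8/9
P(Z=1 | obs) = 3/220 / 27/220 = 1/9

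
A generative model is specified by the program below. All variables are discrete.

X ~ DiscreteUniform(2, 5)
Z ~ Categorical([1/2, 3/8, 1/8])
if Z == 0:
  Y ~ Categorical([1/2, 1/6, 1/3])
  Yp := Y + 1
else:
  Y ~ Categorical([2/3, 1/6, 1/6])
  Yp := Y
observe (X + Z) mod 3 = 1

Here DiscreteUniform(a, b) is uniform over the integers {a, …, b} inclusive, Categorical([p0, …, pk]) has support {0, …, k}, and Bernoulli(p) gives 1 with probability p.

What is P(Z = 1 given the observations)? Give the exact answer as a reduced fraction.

P(Z = 1 | obs) = 1/3

Enumerate traces; 12 have nonzero weight after conditioning:
  (X=2, Z=2, Y=0) weight 1/48
  (X=2, Z=2, Y=1) weight 1/192
  (X=2, Z=2, Y=2) weight 1/192
  (X=3, Z=1, Y=0) weight 1/16
  (X=3, Z=1, Y=1) weight 1/64
  (X=3, Z=1, Y=2) weight 1/64
  (X=4, Z=0, Y=0) weight 1/16
  (X=4, Z=0, Y=1) weight 1/48
  … 4 more
Group by Z:
  weight(Z=0) = 1/8
  weight(Z=1) = 3/32
  weight(Z=2) = 1/16
Total weight = 1/8 + 3/32 + 1/16 = 9/32
P(Z=0 | obs) = 1/8 / 9/32 = 4/9
P(Z=1 | obs) = 3/32 / 9/32 = 1/3
P(Z=2 | obs) = 1/16 / 9/32 = 2/9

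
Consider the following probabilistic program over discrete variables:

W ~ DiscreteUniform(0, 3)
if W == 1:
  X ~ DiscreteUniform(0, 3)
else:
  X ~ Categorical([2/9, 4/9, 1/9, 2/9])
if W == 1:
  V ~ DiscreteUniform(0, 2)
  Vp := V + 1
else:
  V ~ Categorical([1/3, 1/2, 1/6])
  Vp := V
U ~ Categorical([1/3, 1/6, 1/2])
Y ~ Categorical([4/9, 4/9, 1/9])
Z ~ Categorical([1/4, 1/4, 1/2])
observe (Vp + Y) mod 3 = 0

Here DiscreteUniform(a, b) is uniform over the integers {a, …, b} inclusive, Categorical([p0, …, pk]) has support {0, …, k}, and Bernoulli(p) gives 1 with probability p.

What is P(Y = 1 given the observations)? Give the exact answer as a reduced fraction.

Enumerate traces; 432 have nonzero weight after conditioning:
  (W=0, X=0, V=0, U=0, Y=0, Z=0) weight 1/1458
  (W=0, X=0, V=0, U=0, Y=0, Z=1) weight 1/1458
  (W=0, X=0, V=0, U=0, Y=0, Z=2) weight 1/729
  (W=0, X=0, V=0, U=1, Y=0, Z=0) weight 1/2916
  (W=0, X=0, V=0, U=1, Y=0, Z=1) weight 1/2916
  (W=0, X=0, V=0, U=1, Y=0, Z=2) weight 1/1458
  (W=0, X=0, V=0, U=2, Y=0, Z=0) weight 1/972
  (W=0, X=0, V=0, U=2, Y=0, Z=1) weight 1/972
  (W=0, X=0, V=1, U=0, Y=2, Z=0) weight 1/3888
  (W=0, X=0, V=2, U=0, Y=1, Z=0) weight 1/2916
  … 422 more
Group by Y:
  weight(Y=0) = 4/27
  weight(Y=1) = 5/54
  weight(Y=2) = 11/216
Total weight = 4/27 + 5/54 + 11/216 = 7/24
P(Y=0 | obs) = 4/27 / 7/24 = 32/63
P(Y=1 | obs) = 5/54 / 7/24 = 20/63
P(Y=2 | obs) = 11/216 / 7/24 = 11/63

P(Y = 1 | obs) = 20/63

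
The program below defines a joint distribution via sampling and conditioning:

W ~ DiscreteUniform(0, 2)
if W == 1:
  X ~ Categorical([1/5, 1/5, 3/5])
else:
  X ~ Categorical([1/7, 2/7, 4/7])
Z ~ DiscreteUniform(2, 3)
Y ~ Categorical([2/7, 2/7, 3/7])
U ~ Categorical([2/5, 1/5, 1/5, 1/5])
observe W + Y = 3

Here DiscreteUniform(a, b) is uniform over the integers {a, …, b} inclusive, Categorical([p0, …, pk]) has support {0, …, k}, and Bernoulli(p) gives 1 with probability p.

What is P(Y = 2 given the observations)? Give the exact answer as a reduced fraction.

P(Y = 2 | obs) = 3/5

Enumerate traces; 48 have nonzero weight after conditioning:
  (W=1, X=0, Z=2, Y=2, U=0) weight 1/175
  (W=1, X=0, Z=2, Y=2, U=1) weight 1/350
  (W=1, X=0, Z=2, Y=2, U=2) weight 1/350
  (W=1, X=0, Z=2, Y=2, U=3) weight 1/350
  (W=1, X=0, Z=3, Y=2, U=0) weight 1/175
  (W=1, X=0, Z=3, Y=2, U=1) weight 1/350
  (W=1, X=0, Z=3, Y=2, U=2) weight 1/350
  (W=1, X=0, Z=3, Y=2, U=3) weight 1/350
  (W=2, X=0, Z=2, Y=1, U=0) weight 2/735
  … 39 more
Group by Y:
  weight(Y=1) = 2/21
  weight(Y=2) = 1/7
Total weight = 2/21 + 1/7 = 5/21
P(Y=1 | obs) = 2/21 / 5/21 = 2/5
P(Y=2 | obs) = 1/7 / 5/21 = 3/5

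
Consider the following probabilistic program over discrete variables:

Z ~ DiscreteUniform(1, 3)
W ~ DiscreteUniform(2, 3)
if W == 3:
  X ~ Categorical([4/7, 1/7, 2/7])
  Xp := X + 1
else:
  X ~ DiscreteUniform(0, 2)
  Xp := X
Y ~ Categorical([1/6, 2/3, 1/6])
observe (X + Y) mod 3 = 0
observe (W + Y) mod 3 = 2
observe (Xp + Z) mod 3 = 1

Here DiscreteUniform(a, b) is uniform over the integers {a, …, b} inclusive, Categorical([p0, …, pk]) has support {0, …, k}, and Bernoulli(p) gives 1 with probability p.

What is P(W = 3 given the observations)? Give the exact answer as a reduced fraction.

P(W = 3 | obs) = 3/10

Enumerate traces; 2 have nonzero weight after conditioning:
  (Z=1, W=2, X=0, Y=0) weight 1/108
  (Z=2, W=3, X=1, Y=2) weight 1/252
Group by W:
  weight(W=2) = 1/108
  weight(W=3) = 1/252
Total weight = 1/108 + 1/252 = 5/378
P(W=2 | obs) = 1/108 / 5/378 = 7/10
P(W=3 | obs) = 1/252 / 5/378 = 3/10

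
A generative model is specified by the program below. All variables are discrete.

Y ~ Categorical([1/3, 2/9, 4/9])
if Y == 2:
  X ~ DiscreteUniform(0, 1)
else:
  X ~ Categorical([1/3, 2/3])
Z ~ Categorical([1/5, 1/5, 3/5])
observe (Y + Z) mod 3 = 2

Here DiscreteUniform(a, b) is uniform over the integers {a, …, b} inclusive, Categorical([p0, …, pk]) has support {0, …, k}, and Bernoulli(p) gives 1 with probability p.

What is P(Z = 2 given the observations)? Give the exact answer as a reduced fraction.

Enumerate traces; 6 have nonzero weight after conditioning:
  (Y=0, X=0, Z=2) weight 1/15
  (Y=0, X=1, Z=2) weight 2/15
  (Y=1, X=0, Z=1) weight 2/135
  (Y=1, X=1, Z=1) weight 4/135
  (Y=2, X=0, Z=0) weight 2/45
  (Y=2, X=1, Z=0) weight 2/45
Group by Z:
  weight(Z=0) = 4/45
  weight(Z=1) = 2/45
  weight(Z=2) = 1/5
Total weight = 4/45 + 2/45 + 1/5 = 1/3
P(Z=0 | obs) = 4/45 / 1/3 = 4/15
P(Z=1 | obs) = 2/45 / 1/3 = 2/15
P(Z=2 | obs) = 1/5 / 1/3 = 3/5

P(Z = 2 | obs) = 3/5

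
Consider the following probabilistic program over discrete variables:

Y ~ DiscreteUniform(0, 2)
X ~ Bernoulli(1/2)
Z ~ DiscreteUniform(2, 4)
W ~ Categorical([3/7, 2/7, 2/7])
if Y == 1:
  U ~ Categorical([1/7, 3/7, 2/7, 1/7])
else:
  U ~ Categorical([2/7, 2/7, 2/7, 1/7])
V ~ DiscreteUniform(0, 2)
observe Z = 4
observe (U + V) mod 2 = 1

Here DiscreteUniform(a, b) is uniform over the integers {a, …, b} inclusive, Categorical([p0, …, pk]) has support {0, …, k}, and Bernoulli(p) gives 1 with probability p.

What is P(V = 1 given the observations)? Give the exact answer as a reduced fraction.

P(V = 1 | obs) = 11/31

Enumerate traces; 108 have nonzero weight after conditioning:
  (Y=0, X=0, Z=4, W=0, U=0, V=1) weight 1/441
  (Y=0, X=0, Z=4, W=0, U=1, V=0) weight 1/441
  (Y=0, X=0, Z=4, W=0, U=1, V=2) weight 1/441
  (Y=0, X=0, Z=4, W=0, U=2, V=1) weight 1/441
  (Y=0, X=0, Z=4, W=0, U=3, V=0) weight 1/882
  (Y=0, X=0, Z=4, W=0, U=3, V=2) weight 1/882
  (Y=0, X=0, Z=4, W=1, U=0, V=1) weight 2/1323
  (Y=0, X=0, Z=4, W=1, U=1, V=0) weight 2/1323
  … 100 more
Group by V:
  weight(V=0) = 10/189
  weight(V=1) = 11/189
  weight(V=2) = 10/189
Total weight = 10/189 + 11/189 + 10/189 = 31/189
P(V=0 | obs) = 10/189 / 31/189 = 10/31
P(V=1 | obs) = 11/189 / 31/189 = 11/31
P(V=2 | obs) = 10/189 / 31/189 = 10/31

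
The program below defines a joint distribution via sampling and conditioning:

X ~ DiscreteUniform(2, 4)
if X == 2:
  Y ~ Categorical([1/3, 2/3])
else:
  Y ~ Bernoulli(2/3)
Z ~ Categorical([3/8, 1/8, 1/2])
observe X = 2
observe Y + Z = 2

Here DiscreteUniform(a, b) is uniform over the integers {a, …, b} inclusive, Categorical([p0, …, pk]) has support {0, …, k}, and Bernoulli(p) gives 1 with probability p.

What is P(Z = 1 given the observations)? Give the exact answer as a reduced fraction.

Enumerate traces; 2 have nonzero weight after conditioning:
  (X=2, Y=0, Z=2) weight 1/18
  (X=2, Y=1, Z=1) weight 1/36
Group by Z:
  weight(Z=1) = 1/36
  weight(Z=2) = 1/18
Total weight = 1/36 + 1/18 = 1/12
P(Z=1 | obs) = 1/36 / 1/12 = 1/3
P(Z=2 | obs) = 1/18 / 1/12 = 2/3

P(Z = 1 | obs) = 1/3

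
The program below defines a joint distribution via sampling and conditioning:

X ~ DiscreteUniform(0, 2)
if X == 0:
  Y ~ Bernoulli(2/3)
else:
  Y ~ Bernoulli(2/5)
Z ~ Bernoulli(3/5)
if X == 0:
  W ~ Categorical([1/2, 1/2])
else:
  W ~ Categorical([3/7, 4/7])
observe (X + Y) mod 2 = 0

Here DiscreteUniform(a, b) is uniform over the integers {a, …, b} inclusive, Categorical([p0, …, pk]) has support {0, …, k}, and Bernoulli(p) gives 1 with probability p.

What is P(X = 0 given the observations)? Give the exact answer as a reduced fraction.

P(X = 0 | obs) = 1/4

Enumerate traces; 12 have nonzero weight after conditioning:
  (X=0, Y=0, Z=0, W=0) weight 1/45
  (X=0, Y=0, Z=0, W=1) weight 1/45
  (X=0, Y=0, Z=1, W=0) weight 1/30
  (X=0, Y=0, Z=1, W=1) weight 1/30
  (X=1, Y=1, Z=0, W=0) weight 4/175
  (X=1, Y=1, Z=0, W=1) weight 16/525
  (X=1, Y=1, Z=1, W=0) weight 6/175
  (X=1, Y=1, Z=1, W=1) weight 8/175
  (X=2, Y=0, Z=0, W=0) weight 6/175
  … 3 more
Group by X:
  weight(X=0) = 1/9
  weight(X=1) = 2/15
  weight(X=2) = 1/5
Total weight = 1/9 + 2/15 + 1/5 = 4/9
P(X=0 | obs) = 1/9 / 4/9 = 1/4
P(X=1 | obs) = 2/15 / 4/9 = 3/10
P(X=2 | obs) = 1/5 / 4/9 = 9/20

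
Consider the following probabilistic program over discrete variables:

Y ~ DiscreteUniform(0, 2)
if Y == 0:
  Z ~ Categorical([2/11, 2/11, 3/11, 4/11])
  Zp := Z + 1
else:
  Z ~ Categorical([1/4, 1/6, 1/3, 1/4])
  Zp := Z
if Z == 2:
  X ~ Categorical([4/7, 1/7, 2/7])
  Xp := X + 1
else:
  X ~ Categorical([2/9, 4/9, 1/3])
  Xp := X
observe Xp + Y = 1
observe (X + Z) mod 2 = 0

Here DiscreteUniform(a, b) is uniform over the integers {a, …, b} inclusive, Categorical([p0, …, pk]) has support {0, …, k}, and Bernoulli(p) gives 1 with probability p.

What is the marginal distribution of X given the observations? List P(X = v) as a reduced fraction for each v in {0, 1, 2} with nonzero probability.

P(X=0) = 293/629, P(X=1) = 336/629

Enumerate traces; 4 have nonzero weight after conditioning:
  (Y=0, Z=1, X=1) weight 8/297
  (Y=0, Z=2, X=0) weight 4/77
  (Y=0, Z=3, X=1) weight 16/297
  (Y=1, Z=0, X=0) weight 1/54
Group by X:
  weight(X=0) = 293/4158
  weight(X=1) = 8/99
Total weight = 293/4158 + 8/99 = 629/4158
P(X=0 | obs) = 293/4158 / 629/4158 = 293/629
P(X=1 | obs) = 8/99 / 629/4158 = 336/629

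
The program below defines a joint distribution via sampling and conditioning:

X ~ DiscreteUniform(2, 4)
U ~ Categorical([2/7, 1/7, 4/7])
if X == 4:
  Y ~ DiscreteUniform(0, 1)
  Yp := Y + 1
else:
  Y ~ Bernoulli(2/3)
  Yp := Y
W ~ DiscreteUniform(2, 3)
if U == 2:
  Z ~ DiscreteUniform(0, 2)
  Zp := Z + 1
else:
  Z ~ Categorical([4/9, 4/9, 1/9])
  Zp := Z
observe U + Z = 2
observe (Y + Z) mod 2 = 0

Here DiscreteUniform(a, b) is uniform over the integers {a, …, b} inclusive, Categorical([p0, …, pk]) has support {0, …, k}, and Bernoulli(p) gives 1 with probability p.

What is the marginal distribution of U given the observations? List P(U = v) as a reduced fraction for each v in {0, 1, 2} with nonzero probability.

P(U=0) = 7/71, P(U=1) = 22/71, P(U=2) = 42/71

Enumerate traces; 18 have nonzero weight after conditioning:
  (X=2, U=0, Y=0, W=2, Z=2) weight 1/567
  (X=2, U=0, Y=0, W=3, Z=2) weight 1/567
  (X=2, U=1, Y=1, W=2, Z=1) weight 4/567
  (X=2, U=1, Y=1, W=3, Z=1) weight 4/567
  (X=2, U=2, Y=0, W=2, Z=0) weight 2/189
  (X=2, U=2, Y=0, W=3, Z=0) weight 2/189
  (X=3, U=0, Y=0, W=2, Z=2) weight 1/567
  (X=3, U=0, Y=0, W=3, Z=2) weight 1/567
  … 10 more
Group by U:
  weight(U=0) = 1/81
  weight(U=1) = 22/567
  weight(U=2) = 2/27
Total weight = 1/81 + 22/567 + 2/27 = 71/567
P(U=0 | obs) = 1/81 / 71/567 = 7/71
P(U=1 | obs) = 22/567 / 71/567 = 22/71
P(U=2 | obs) = 2/27 / 71/567 = 42/71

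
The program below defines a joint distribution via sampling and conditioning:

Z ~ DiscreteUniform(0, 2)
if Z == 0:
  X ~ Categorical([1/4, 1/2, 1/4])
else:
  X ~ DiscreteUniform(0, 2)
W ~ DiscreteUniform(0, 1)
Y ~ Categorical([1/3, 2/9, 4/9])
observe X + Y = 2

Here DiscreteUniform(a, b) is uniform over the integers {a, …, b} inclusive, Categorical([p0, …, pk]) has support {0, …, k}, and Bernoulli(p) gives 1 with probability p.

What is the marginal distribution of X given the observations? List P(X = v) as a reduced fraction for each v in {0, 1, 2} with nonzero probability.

P(X=0) = 44/105, P(X=1) = 4/15, P(X=2) = 11/35

Enumerate traces; 18 have nonzero weight after conditioning:
  (Z=0, X=0, W=0, Y=2) weight 1/54
  (Z=0, X=0, W=1, Y=2) weight 1/54
  (Z=0, X=1, W=0, Y=1) weight 1/54
  (Z=0, X=1, W=1, Y=1) weight 1/54
  (Z=0, X=2, W=0, Y=0) weight 1/72
  (Z=0, X=2, W=1, Y=0) weight 1/72
  (Z=1, X=0, W=0, Y=2) weight 2/81
  (Z=1, X=0, W=1, Y=2) weight 2/81
  … 10 more
Group by X:
  weight(X=0) = 11/81
  weight(X=1) = 7/81
  weight(X=2) = 11/108
Total weight = 11/81 + 7/81 + 11/108 = 35/108
P(X=0 | obs) = 11/81 / 35/108 = 44/105
P(X=1 | obs) = 7/81 / 35/108 = 4/15
P(X=2 | obs) = 11/108 / 35/108 = 11/35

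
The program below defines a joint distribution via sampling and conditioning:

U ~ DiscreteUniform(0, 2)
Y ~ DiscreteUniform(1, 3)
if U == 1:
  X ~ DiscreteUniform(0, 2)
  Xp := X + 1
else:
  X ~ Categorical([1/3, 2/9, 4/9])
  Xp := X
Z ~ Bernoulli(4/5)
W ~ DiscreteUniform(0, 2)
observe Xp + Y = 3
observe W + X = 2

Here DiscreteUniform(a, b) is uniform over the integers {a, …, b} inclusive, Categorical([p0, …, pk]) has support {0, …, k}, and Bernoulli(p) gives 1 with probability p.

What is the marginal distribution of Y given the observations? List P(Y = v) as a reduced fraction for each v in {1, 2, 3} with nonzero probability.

Enumerate traces; 16 have nonzero weight after conditioning:
  (U=0, Y=1, X=2, Z=0, W=0) weight 4/1215
  (U=0, Y=1, X=2, Z=1, W=0) weight 16/1215
  (U=0, Y=2, X=1, Z=0, W=1) weight 2/1215
  (U=0, Y=2, X=1, Z=1, W=1) weight 8/1215
  (U=0, Y=3, X=0, Z=0, W=2) weight 1/405
  (U=0, Y=3, X=0, Z=1, W=2) weight 4/405
  (U=1, Y=1, X=1, Z=0, W=1) weight 1/405
  (U=1, Y=1, X=1, Z=1, W=1) weight 4/405
  … 8 more
Group by Y:
  weight(Y=1) = 11/243
  weight(Y=2) = 7/243
  weight(Y=3) = 2/81
Total weight = 11/243 + 7/243 + 2/81 = 8/81
P(Y=1 | obs) = 11/243 / 8/81 = 11/24
P(Y=2 | obs) = 7/243 / 8/81 = 7/24
P(Y=3 | obs) = 2/81 / 8/81 = 1/4

P(Y=1) = 11/24, P(Y=2) = 7/24, P(Y=3) = 1/4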